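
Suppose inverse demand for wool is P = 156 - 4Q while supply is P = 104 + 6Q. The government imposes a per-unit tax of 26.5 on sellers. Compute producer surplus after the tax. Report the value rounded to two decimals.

19.51

Without the tax, 156 - 4Q = 104 + 6Q so Q* = 5.2 and P* = 135.2.
A tax on sellers shifts supply up by 26.5: 156 - 4Q = 104 + 6Q + 26.5, so Q_t = 2.55. Buyers pay P_b = 145.8; sellers receive P_s = P_b - 26.5 = 119.3.
PS = (1/2)(Q_t)(P_s - 104) = (1/2)(2.55)(15.3) = 19.5075.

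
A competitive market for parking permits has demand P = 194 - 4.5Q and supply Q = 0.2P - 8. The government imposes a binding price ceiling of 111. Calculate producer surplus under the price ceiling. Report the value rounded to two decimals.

504.10

Rewriting supply in inverse form: P = 40 + 5Q.
Free-market equilibrium: 194 - 4.5Q = 40 + 5Q gives Q* = 16.2105, P* = 121.0526.
At P = 111, sellers supply (111 - 40)/5 = 14.2 while buyers want more, so the quantity traded is 14.2 at price 111.
PS is the triangle above supply below 111: (1/2)(14.2)(111 - 40) = 504.1.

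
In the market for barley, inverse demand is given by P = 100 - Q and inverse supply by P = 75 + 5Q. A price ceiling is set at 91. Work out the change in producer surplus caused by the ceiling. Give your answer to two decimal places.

Free-market equilibrium: 100 - Q = 75 + 5Q gives Q* = 4.1667, P* = 95.8333.
At the ceiling price 91, quantity supplied is (91 - 75)/5 = 3.2; supply is the short side, so Q = 3.2 trades at P = 91.
PS goes from (1/2)(4.1667)(20.8333) = 43.4028 to 25.6 (computed as (91 - 75)(3.2) - (1/2)(5)(3.2)^2), a change of -17.8028.

-17.80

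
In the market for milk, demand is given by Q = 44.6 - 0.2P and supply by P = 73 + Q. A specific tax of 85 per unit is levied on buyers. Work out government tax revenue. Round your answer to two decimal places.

920.83

Rewriting demand in inverse form: P = 223 - 5Q.
Without the tax, 223 - 5Q = 73 + Q so Q* = 25 and P* = 98.
With the tax, buyers' net willingness to pay falls by 85: (223 - 85) - 5Q = 73 + Q, so Q_t = 10.8333. Buyers pay P_b = 168.8333; sellers receive P_s = P_b - 85 = 83.8333.
Tax revenue = t x Q_t = 85 x 10.8333 = 920.8333.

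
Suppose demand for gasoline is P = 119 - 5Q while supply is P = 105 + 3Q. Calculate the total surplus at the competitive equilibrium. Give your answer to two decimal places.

12.25

Equilibrium: 119 - 5Q = 105 + 3Q, so Q* = 1.75 and P* = 110.25.
CS = (1/2)(1.75)(8.75) = 7.6562 and PS = (1/2)(1.75)(5.25) = 4.5938, so total surplus = 12.25.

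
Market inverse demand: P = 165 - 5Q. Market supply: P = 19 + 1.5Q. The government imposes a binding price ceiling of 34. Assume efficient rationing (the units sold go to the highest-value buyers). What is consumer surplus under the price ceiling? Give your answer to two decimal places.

Without the control, 165 - 5Q = 19 + 1.5Q so Q* = 22.4615 and P* = 52.6923.
At the ceiling price 34, quantity supplied is (34 - 19)/1.5 = 10; supply is the short side, so Q = 10 trades at P = 34.
The demand price at Q = 10 is 115. CS is the trapezoid between demand and 34 over [0, 10]: (1/2)[(165 - 34) + (115 - 34)](10) = 1060.

1060.00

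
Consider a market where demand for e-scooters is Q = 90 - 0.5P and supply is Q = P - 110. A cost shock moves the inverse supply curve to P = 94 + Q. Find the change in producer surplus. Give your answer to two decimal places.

Rewriting demand in inverse form: P = 180 - 2Q.
Rewriting supply in inverse form: P = 110 + Q.
Initial equilibrium: Q_0 = 23.3333, P_0 = 133.3333; CS_0 = (1/2)(23.3333)(46.6667) = 544.4444, PS_0 = (1/2)(23.3333)(23.3333) = 272.2222.
New equilibrium: 180 - 2Q = 94 + Q gives Q_1 = 28.6667, P_1 = 122.6667; CS_1 = 821.7778, PS_1 = 410.8889.
Change in producer surplus = 410.8889 - 272.2222 = 138.6667.

138.67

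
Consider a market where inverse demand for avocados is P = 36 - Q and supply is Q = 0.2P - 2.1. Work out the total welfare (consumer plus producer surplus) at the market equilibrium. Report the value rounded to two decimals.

54.19

Rewriting supply in inverse form: P = 10.5 + 5Q.
Setting demand equal to supply, 25.5 = 6Q, so Q* = 4.25 and P* = 31.75.
CS = (1/2)(4.25)(4.25) = 9.0312 and PS = (1/2)(4.25)(21.25) = 45.1562, so total surplus = 54.1875.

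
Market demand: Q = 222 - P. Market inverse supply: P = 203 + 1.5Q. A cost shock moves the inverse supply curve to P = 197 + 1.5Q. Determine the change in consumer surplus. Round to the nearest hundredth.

21.12

Rewriting demand in inverse form: P = 222 - Q.
Initial equilibrium: Q_0 = 7.6, P_0 = 214.4; CS_0 = (1/2)(7.6)(7.6) = 28.88, PS_0 = (1/2)(7.6)(11.4) = 43.32.
New equilibrium: 222 - Q = 197 + 1.5Q gives Q_1 = 10, P_1 = 212; CS_1 = 50, PS_1 = 75.
Change in consumer surplus = 50 - 28.88 = 21.12.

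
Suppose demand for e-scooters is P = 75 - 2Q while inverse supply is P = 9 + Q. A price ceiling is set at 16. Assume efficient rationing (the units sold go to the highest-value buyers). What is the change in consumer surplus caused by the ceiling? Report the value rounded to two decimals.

Free-market equilibrium: 75 - 2Q = 9 + Q gives Q* = 22, P* = 31.
At P = 16, sellers supply (16 - 9)/1 = 7 while buyers want more, so the quantity traded is 7 at price 16.
CS goes from (1/2)(22)(44) = 484 to 364 (computed as (75 - 16)(7) - (1/2)(2)(7)^2), a change of -120.

-120.00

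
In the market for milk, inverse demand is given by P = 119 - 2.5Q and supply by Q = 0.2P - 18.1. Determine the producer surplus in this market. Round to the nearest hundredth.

Rewriting supply in inverse form: P = 90.5 + 5Q.
Setting demand equal to supply, 28.5 = 7.5Q, so Q* = 3.8 and P* = 109.5.
The supply curve's price intercept is 90.5, so PS = (1/2)(Q*)(P* - 90.5) = (1/2)(3.8)(19) = 36.1.

36.10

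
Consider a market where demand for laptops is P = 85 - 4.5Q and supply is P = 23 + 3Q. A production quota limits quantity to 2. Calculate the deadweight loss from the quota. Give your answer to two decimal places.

147.27

Unrestricted equilibrium: Q* = (85 - 23)/(4.5 + 3) = 8.2667.
At Q = 2 the demand price is 85 - 4.5(2) = 76 and the supply price is 23 + 3(2) = 29.
Deadweight loss is the triangle between the curves from 2 to 8.2667: (1/2)(76 - 29)(8.2667 - 2) = 147.2667.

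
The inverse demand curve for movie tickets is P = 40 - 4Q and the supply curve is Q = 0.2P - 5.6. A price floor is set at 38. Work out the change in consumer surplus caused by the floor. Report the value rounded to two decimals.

-3.06

Rewriting supply in inverse form: P = 28 + 5Q.
Free-market equilibrium: 40 - 4Q = 28 + 5Q gives Q* = 1.3333, P* = 34.6667.
At P = 38, buyers demand (40 - 38)/4 = 0.5 while sellers would supply more, so the quantity traded is 0.5 at price 38.
CS goes from (1/2)(1.3333)(5.3333) = 3.5556 to 0.5 (computed as (40 - 38)(0.5) - (1/2)(4)(0.5)^2), a change of -3.0556.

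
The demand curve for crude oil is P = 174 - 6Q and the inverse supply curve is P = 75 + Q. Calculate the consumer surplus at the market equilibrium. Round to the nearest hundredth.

600.06

Set 174 - 6Q = 75 + Q, which gives 99 = 7Q, so Q* = 14.1429 and P* = 174 - 6(14.1429) = 89.1429.
CS is the area between the demand curve and P* from 0 to Q*: (1/2)(14.1429)(84.8571) = 600.0612.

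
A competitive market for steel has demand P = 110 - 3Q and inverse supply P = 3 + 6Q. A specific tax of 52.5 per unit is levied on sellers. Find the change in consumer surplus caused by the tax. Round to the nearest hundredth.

-157.01

Pre-tax equilibrium: 110 - 3Q = 3 + 6Q gives Q* = 11.8889, P* = 74.3333.
A tax on sellers shifts supply up by 52.5: 110 - 3Q = 3 + 6Q + 52.5, so Q_t = 6.0556. Buyers pay P_b = 91.8333; sellers receive P_s = P_b - 52.5 = 39.3333.
Consumers lose the trapezoid between P* and P_b out to Q_t plus the triangle from Q_t to Q*: change in CS = 55.0046 - 212.0185 = -157.0139.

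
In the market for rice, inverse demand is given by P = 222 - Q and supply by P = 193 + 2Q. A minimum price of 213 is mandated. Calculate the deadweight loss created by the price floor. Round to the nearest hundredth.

Free-market equilibrium: 222 - Q = 193 + 2Q gives Q* = 9.6667, P* = 212.3333.
At the floor price 213, quantity demanded is (222 - 213)/1 = 9; demand is the short side, so Q = 9 trades at P = 213.
The lost-trades triangle has base Q* - 9 = 0.6667 and height equal to the gap between the curves at Q = 9, which is 213 - 211 = 2. DWL = (1/2)(0.6667)(2) = 0.6667.

0.67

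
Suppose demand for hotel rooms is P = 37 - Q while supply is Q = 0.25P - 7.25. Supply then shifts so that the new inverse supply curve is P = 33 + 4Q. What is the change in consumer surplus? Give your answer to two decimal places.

Rewriting supply in inverse form: P = 29 + 4Q.
Initial equilibrium: Q_0 = 1.6, P_0 = 35.4; CS_0 = (1/2)(1.6)(1.6) = 1.28, PS_0 = (1/2)(1.6)(6.4) = 5.12.
New equilibrium: 37 - Q = 33 + 4Q gives Q_1 = 0.8, P_1 = 36.2; CS_1 = 0.32, PS_1 = 1.28.
Change in consumer surplus = 0.32 - 1.28 = -0.96.

-0.96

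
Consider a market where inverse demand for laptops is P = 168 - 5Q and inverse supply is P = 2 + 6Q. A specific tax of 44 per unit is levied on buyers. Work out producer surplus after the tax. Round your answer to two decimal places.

369.02

Pre-tax equilibrium: 168 - 5Q = 2 + 6Q gives Q* = 15.0909, P* = 92.5455.
A tax on buyers shifts demand down by 44: (168 - 44) - 5Q = 2 + 6Q, so Q_t = 11.0909. Buyers pay P_b = 112.5455; sellers receive P_s = P_b - 44 = 68.5455.
Producer surplus is the triangle above supply below P_s: (1/2)(11.0909)(68.5455 - 2) = 369.0248.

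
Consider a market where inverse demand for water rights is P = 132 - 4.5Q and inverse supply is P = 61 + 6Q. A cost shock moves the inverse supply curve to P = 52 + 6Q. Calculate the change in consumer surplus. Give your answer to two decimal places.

27.73

Initial equilibrium: Q_0 = 6.7619, P_0 = 101.5714; CS_0 = (1/2)(6.7619)(30.4286) = 102.8776, PS_0 = (1/2)(6.7619)(40.5714) = 137.1701.
New equilibrium: 132 - 4.5Q = 52 + 6Q gives Q_1 = 7.619, P_1 = 97.7143; CS_1 = 130.6122, PS_1 = 174.1497.
Change in consumer surplus = 130.6122 - 102.8776 = 27.7347.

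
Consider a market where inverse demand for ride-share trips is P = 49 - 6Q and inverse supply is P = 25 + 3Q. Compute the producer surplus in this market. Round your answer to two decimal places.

10.67

Setting demand equal to supply, 24 = 9Q, so Q* = 2.6667 and P* = 33.
PS is the area between P* and the supply curve from 0 to Q*: (1/2)(2.6667)(8) = 10.6667.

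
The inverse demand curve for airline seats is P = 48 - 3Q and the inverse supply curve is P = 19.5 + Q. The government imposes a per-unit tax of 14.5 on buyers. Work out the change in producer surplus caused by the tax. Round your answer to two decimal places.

Pre-tax equilibrium: 48 - 3Q = 19.5 + Q gives Q* = 7.125, P* = 26.625.
With the tax, buyers' net willingness to pay falls by 14.5: (48 - 14.5) - 3Q = 19.5 + Q, so Q_t = 3.5. Buyers pay P_b = 37.5; sellers receive P_s = P_b - 14.5 = 23.
PS falls from (1/2)(7.125)(7.125) = 25.3828 to (1/2)(3.5)(3.5) = 6.125, a change of -19.2578.

-19.26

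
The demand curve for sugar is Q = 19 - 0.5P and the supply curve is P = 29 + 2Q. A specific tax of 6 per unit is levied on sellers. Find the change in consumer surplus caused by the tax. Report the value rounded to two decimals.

-4.50

Rewriting demand in inverse form: P = 38 - 2Q.
Pre-tax equilibrium: 38 - 2Q = 29 + 2Q gives Q* = 2.25, P* = 33.5.
A tax on sellers shifts supply up by 6: 38 - 2Q = 29 + 2Q + 6, so Q_t = 0.75. Buyers pay P_b = 36.5; sellers receive P_s = P_b - 6 = 30.5.
Consumers lose the trapezoid between P* and P_b out to Q_t plus the triangle from Q_t to Q*: change in CS = 0.5625 - 5.0625 = -4.5.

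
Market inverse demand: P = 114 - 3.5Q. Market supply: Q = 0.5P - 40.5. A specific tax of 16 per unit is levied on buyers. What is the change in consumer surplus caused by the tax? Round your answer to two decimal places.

-46.28

Rewriting supply in inverse form: P = 81 + 2Q.
Pre-tax equilibrium: 114 - 3.5Q = 81 + 2Q gives Q* = 6, P* = 93.
A tax on buyers shifts demand down by 16: (114 - 16) - 3.5Q = 81 + 2Q, so Q_t = 3.0909. Buyers pay P_b = 103.1818; sellers receive P_s = P_b - 16 = 87.1818.
CS falls from (1/2)(6)(21) = 63 to (1/2)(3.0909)(10.8182) = 16.719, a change of -46.281.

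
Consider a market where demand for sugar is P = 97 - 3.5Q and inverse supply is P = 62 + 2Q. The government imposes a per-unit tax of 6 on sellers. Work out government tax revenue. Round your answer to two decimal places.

Pre-tax equilibrium: 97 - 3.5Q = 62 + 2Q gives Q* = 6.3636, P* = 74.7273.
A tax on sellers shifts supply up by 6: 97 - 3.5Q = 62 + 2Q + 6, so Q_t = 5.2727. Buyers pay P_b = 78.5455; sellers receive P_s = P_b - 6 = 72.5455.
Tax revenue = t x Q_t = 6 x 5.2727 = 31.6364.

31.64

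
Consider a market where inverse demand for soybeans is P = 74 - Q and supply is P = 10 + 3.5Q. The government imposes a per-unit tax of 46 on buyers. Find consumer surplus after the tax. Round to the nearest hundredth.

Without the tax, 74 - Q = 10 + 3.5Q so Q* = 14.2222 and P* = 59.7778.
A tax on buyers shifts demand down by 46: (74 - 46) - Q = 10 + 3.5Q, so Q_t = 4. Buyers pay P_b = 70; sellers receive P_s = P_b - 46 = 24.
CS = (1/2)(Q_t)(74 - P_b) = (1/2)(4)(4) = 8.

8.00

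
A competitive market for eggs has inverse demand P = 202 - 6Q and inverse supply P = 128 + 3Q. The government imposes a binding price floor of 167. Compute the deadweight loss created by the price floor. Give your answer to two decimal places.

25.68

Free-market equilibrium: 202 - 6Q = 128 + 3Q gives Q* = 8.2222, P* = 152.6667.
At the floor price 167, quantity demanded is (202 - 167)/6 = 5.8333; demand is the short side, so Q = 5.8333 trades at P = 167.
The lost-trades triangle has base Q* - 5.8333 = 2.3889 and height equal to the gap between the curves at Q = 5.8333, which is 167 - 145.5 = 21.5. DWL = (1/2)(2.3889)(21.5) = 25.6806.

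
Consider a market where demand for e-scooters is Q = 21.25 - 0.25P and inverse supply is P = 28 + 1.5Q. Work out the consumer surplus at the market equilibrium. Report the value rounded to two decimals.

Rewriting demand in inverse form: P = 85 - 4Q.
Set 85 - 4Q = 28 + 1.5Q, which gives 57 = 5.5Q, so Q* = 10.3636 and P* = 85 - 4(10.3636) = 43.5455.
CS is the area between the demand curve and P* from 0 to Q*: (1/2)(10.3636)(41.4545) = 214.8099.

214.81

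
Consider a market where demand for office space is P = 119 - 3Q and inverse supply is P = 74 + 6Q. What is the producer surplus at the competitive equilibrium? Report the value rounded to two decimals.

Setting demand equal to supply, 45 = 9Q, so Q* = 5 and P* = 104.
The supply curve's price intercept is 74, so PS = (1/2)(Q*)(P* - 74) = (1/2)(5)(30) = 75.

75.00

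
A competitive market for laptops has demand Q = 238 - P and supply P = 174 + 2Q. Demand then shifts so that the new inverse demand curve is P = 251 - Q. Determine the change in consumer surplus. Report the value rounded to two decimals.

101.83

Rewriting demand in inverse form: P = 238 - Q.
Initial equilibrium: Q_0 = 21.3333, P_0 = 216.6667; CS_0 = (1/2)(21.3333)(21.3333) = 227.5556, PS_0 = (1/2)(21.3333)(42.6667) = 455.1111.
New equilibrium: 251 - Q = 174 + 2Q gives Q_1 = 25.6667, P_1 = 225.3333; CS_1 = 329.3889, PS_1 = 658.7778.
Change in consumer surplus = 329.3889 - 227.5556 = 101.8333.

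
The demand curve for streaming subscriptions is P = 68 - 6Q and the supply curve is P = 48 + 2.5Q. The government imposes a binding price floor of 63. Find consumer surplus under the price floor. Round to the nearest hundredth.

2.08

Free-market equilibrium: 68 - 6Q = 48 + 2.5Q gives Q* = 2.3529, P* = 53.8824.
At P = 63, buyers demand (68 - 63)/6 = 0.8333 while sellers would supply more, so the quantity traded is 0.8333 at price 63.
CS is the triangle under demand above 63: (1/2)(0.8333)(68 - 63) = 2.0833.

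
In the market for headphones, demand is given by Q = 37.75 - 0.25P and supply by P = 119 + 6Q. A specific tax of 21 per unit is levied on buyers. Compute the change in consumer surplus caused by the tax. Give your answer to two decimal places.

Rewriting demand in inverse form: P = 151 - 4Q.
Pre-tax equilibrium: 151 - 4Q = 119 + 6Q gives Q* = 3.2, P* = 138.2.
A tax on buyers shifts demand down by 21: (151 - 21) - 4Q = 119 + 6Q, so Q_t = 1.1. Buyers pay P_b = 146.6; sellers receive P_s = P_b - 21 = 125.6.
Consumers lose the trapezoid between P* and P_b out to Q_t plus the triangle from Q_t to Q*: change in CS = 2.42 - 20.48 = -18.06.

-18.06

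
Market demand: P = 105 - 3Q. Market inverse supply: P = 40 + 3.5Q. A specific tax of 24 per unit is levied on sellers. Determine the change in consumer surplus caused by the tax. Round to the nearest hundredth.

Pre-tax equilibrium: 105 - 3Q = 40 + 3.5Q gives Q* = 10, P* = 75.
A tax on sellers shifts supply up by 24: 105 - 3Q = 40 + 3.5Q + 24, so Q_t = 6.3077. Buyers pay P_b = 86.0769; sellers receive P_s = P_b - 24 = 62.0769.
Consumers lose the trapezoid between P* and P_b out to Q_t plus the triangle from Q_t to Q*: change in CS = 59.6805 - 150 = -90.3195.

-90.32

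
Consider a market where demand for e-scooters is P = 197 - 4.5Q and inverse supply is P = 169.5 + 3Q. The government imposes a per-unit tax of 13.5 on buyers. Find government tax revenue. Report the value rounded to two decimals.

25.20

Without the tax, 197 - 4.5Q = 169.5 + 3Q so Q* = 3.6667 and P* = 180.5.
A tax on buyers shifts demand down by 13.5: (197 - 13.5) - 4.5Q = 169.5 + 3Q, so Q_t = 1.8667. Buyers pay P_b = 188.6; sellers receive P_s = P_b - 13.5 = 175.1.
Revenue is the tax times quantity traded: 13.5 x 1.8667 = 25.2.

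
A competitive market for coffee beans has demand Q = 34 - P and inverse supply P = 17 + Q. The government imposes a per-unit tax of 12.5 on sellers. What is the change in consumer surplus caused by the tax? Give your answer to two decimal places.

-33.59

Rewriting demand in inverse form: P = 34 - Q.
Without the tax, 34 - Q = 17 + Q so Q* = 8.5 and P* = 25.5.
With the tax, sellers need 12.5 more per unit: 34 - Q = 17 + Q + 12.5, so Q_t = 2.25. Buyers pay P_b = 31.75; sellers receive P_s = P_b - 12.5 = 19.25.
CS falls from (1/2)(8.5)(8.5) = 36.125 to (1/2)(2.25)(2.25) = 2.5312, a change of -33.5938.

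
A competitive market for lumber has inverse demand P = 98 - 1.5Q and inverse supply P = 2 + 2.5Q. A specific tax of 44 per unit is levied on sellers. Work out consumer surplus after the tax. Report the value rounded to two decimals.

126.75

Pre-tax equilibrium: 98 - 1.5Q = 2 + 2.5Q gives Q* = 24, P* = 62.
A tax on sellers shifts supply up by 44: 98 - 1.5Q = 2 + 2.5Q + 44, so Q_t = 13. Buyers pay P_b = 78.5; sellers receive P_s = P_b - 44 = 34.5.
CS = (1/2)(Q_t)(98 - P_b) = (1/2)(13)(19.5) = 126.75.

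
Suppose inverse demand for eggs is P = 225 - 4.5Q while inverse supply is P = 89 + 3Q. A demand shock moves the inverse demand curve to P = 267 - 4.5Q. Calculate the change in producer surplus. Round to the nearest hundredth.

Initial equilibrium: Q_0 = 18.1333, P_0 = 143.4; CS_0 = (1/2)(18.1333)(81.6) = 739.84, PS_0 = (1/2)(18.1333)(54.4) = 493.2267.
New equilibrium: 267 - 4.5Q = 89 + 3Q gives Q_1 = 23.7333, P_1 = 160.2; CS_1 = 1267.36, PS_1 = 844.9067.
Change in producer surplus = 844.9067 - 493.2267 = 351.68.

351.68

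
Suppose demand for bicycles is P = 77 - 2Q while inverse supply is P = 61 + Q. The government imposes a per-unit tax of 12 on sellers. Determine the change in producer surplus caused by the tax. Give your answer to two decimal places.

-13.33

Pre-tax equilibrium: 77 - 2Q = 61 + Q gives Q* = 5.3333, P* = 66.3333.
A tax on sellers shifts supply up by 12: 77 - 2Q = 61 + Q + 12, so Q_t = 1.3333. Buyers pay P_b = 74.3333; sellers receive P_s = P_b - 12 = 62.3333.
Producers lose the trapezoid between P_s and P* out to Q_t plus the triangle from Q_t to Q*: change in PS = 0.8889 - 14.2222 = -13.3333.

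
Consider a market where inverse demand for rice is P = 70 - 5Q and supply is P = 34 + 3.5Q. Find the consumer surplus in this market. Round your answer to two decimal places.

44.84

Setting demand equal to supply, 36 = 8.5Q, so Q* = 4.2353 and P* = 48.8235.
CS is the area between the demand curve and P* from 0 to Q*: (1/2)(4.2353)(21.1765) = 44.8443.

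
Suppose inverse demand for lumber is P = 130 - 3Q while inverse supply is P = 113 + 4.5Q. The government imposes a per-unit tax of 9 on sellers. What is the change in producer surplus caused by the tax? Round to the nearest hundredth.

-9.00

Without the tax, 130 - 3Q = 113 + 4.5Q so Q* = 2.2667 and P* = 123.2.
With the tax, sellers need 9 more per unit: 130 - 3Q = 113 + 4.5Q + 9, so Q_t = 1.0667. Buyers pay P_b = 126.8; sellers receive P_s = P_b - 9 = 117.8.
PS falls from (1/2)(2.2667)(10.2) = 11.56 to (1/2)(1.0667)(4.8) = 2.56, a change of -9.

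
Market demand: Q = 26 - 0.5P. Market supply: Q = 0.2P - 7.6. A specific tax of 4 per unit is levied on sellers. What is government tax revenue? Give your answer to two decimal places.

5.71

Rewriting demand in inverse form: P = 52 - 2Q.
Rewriting supply in inverse form: P = 38 + 5Q.
Pre-tax equilibrium: 52 - 2Q = 38 + 5Q gives Q* = 2, P* = 48.
With the tax, sellers need 4 more per unit: 52 - 2Q = 38 + 5Q + 4, so Q_t = 1.4286. Buyers pay P_b = 49.1429; sellers receive P_s = P_b - 4 = 45.1429.
Revenue is the tax times quantity traded: 4 x 1.4286 = 5.7143.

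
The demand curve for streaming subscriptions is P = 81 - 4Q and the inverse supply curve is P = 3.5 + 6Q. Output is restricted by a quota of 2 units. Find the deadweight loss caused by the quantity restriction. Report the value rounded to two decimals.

Without the quota, 81 - 4Q = 3.5 + 6Q gives Q* = 7.75.
At Q = 2 the demand price is 81 - 4(2) = 73 and the supply price is 3.5 + 6(2) = 15.5.
Deadweight loss is the triangle between the curves from 2 to 7.75: (1/2)(73 - 15.5)(7.75 - 2) = 165.3125.

165.31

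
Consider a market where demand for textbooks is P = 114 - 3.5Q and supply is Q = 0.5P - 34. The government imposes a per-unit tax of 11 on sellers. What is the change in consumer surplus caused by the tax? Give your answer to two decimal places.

Rewriting supply in inverse form: P = 68 + 2Q.
Without the tax, 114 - 3.5Q = 68 + 2Q so Q* = 8.3636 and P* = 84.7273.
With the tax, sellers need 11 more per unit: 114 - 3.5Q = 68 + 2Q + 11, so Q_t = 6.3636. Buyers pay P_b = 91.7273; sellers receive P_s = P_b - 11 = 80.7273.
CS falls from (1/2)(8.3636)(29.2727) = 122.4132 to (1/2)(6.3636)(22.2727) = 70.8678, a change of -51.5455.

-51.55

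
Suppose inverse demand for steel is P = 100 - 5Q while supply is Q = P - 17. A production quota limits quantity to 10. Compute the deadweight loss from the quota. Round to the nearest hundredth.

Rewriting supply in inverse form: P = 17 + Q.
Unrestricted equilibrium: Q* = (100 - 17)/(5 + 1) = 13.8333.
At Q = 10 the demand price is 100 - 5(10) = 50 and the supply price is 17 + (10) = 27.
Deadweight loss is the triangle between the curves from 10 to 13.8333: (1/2)(50 - 27)(13.8333 - 10) = 44.0833.

44.08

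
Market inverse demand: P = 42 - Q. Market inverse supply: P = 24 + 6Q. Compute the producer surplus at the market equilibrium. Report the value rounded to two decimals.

Equilibrium: 42 - Q = 24 + 6Q, so Q* = 2.5714 and P* = 39.4286.
PS is the area between P* and the supply curve from 0 to Q*: (1/2)(2.5714)(15.4286) = 19.8367.

19.84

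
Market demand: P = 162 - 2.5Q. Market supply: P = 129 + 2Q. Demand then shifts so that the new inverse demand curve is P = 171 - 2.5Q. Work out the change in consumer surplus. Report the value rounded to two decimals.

41.67

Initial equilibrium: Q_0 = 7.3333, P_0 = 143.6667; CS_0 = (1/2)(7.3333)(18.3333) = 67.2222, PS_0 = (1/2)(7.3333)(14.6667) = 53.7778.
New equilibrium: 171 - 2.5Q = 129 + 2Q gives Q_1 = 9.3333, P_1 = 147.6667; CS_1 = 108.8889, PS_1 = 87.1111.
Change in consumer surplus = 108.8889 - 67.2222 = 41.6667.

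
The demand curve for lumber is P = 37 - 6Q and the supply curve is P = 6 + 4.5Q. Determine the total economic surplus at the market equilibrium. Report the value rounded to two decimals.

45.76

Equilibrium: 37 - 6Q = 6 + 4.5Q, so Q* = 2.9524 and P* = 19.2857.
CS = (1/2)(2.9524)(17.7143) = 26.1497 and PS = (1/2)(2.9524)(13.2857) = 19.6122, so total surplus = 45.7619.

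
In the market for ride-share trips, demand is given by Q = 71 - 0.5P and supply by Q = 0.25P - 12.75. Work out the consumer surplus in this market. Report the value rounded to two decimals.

Rewriting demand in inverse form: P = 142 - 2Q.
Rewriting supply in inverse form: P = 51 + 4Q.
Set 142 - 2Q = 51 + 4Q, which gives 91 = 6Q, so Q* = 15.1667 and P* = 142 - 2(15.1667) = 111.6667.
Consumer surplus is the triangle under demand above P*: (1/2)(15.1667)(142 - 111.6667) = (1/2)(15.1667)(30.3333) = 230.0278.

230.03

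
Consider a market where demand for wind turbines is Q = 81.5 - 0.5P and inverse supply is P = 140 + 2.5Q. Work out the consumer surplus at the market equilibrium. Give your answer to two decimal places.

26.12

Rewriting demand in inverse form: P = 163 - 2Q.
Set 163 - 2Q = 140 + 2.5Q, which gives 23 = 4.5Q, so Q* = 5.1111 and P* = 163 - 2(5.1111) = 152.7778.
The demand choke price is 163, so CS = (1/2)(Q*)(163 - P*) = (1/2)(5.1111)(10.2222) = 26.1235.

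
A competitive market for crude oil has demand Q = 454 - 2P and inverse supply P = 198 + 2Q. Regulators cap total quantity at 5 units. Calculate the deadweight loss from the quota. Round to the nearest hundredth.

54.45

Rewriting demand in inverse form: P = 227 - 0.5Q.
Unrestricted equilibrium: Q* = (227 - 198)/(0.5 + 2) = 11.6.
At Q = 5 the demand price is 227 - 0.5(5) = 224.5 and the supply price is 198 + 2(5) = 208.
Deadweight loss is the triangle between the curves from 5 to 11.6: (1/2)(224.5 - 208)(11.6 - 5) = 54.45.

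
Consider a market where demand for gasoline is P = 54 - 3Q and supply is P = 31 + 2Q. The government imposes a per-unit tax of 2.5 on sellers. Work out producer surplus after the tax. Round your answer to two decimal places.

16.81

Pre-tax equilibrium: 54 - 3Q = 31 + 2Q gives Q* = 4.6, P* = 40.2.
With the tax, sellers need 2.5 more per unit: 54 - 3Q = 31 + 2Q + 2.5, so Q_t = 4.1. Buyers pay P_b = 41.7; sellers receive P_s = P_b - 2.5 = 39.2.
PS = (1/2)(Q_t)(P_s - 31) = (1/2)(4.1)(8.2) = 16.81.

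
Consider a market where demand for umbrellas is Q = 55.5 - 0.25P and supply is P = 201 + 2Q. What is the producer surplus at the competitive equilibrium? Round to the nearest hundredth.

Rewriting demand in inverse form: P = 222 - 4Q.
Set 222 - 4Q = 201 + 2Q, which gives 21 = 6Q, so Q* = 3.5 and P* = 222 - 4(3.5) = 208.
PS is the area between P* and the supply curve from 0 to Q*: (1/2)(3.5)(7) = 12.25.

12.25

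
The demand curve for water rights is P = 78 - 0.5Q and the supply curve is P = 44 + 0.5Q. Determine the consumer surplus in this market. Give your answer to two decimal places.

Set 78 - 0.5Q = 44 + 0.5Q, which gives 34 = 1Q, so Q* = 34 and P* = 78 - 0.5(34) = 61.
Consumer surplus is the triangle under demand above P*: (1/2)(34)(78 - 61) = (1/2)(34)(17) = 289.

289.00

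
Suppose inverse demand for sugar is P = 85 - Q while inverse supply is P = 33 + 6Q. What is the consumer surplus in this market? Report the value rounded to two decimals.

Equilibrium: 85 - Q = 33 + 6Q, so Q* = 7.4286 and P* = 77.5714.
CS is the area between the demand curve and P* from 0 to Q*: (1/2)(7.4286)(7.4286) = 27.5918.

27.59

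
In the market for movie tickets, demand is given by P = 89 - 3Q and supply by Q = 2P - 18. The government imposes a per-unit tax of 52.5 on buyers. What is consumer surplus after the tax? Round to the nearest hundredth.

92.60

Rewriting supply in inverse form: P = 9 + 0.5Q.
Pre-tax equilibrium: 89 - 3Q = 9 + 0.5Q gives Q* = 22.8571, P* = 20.4286.
A tax on buyers shifts demand down by 52.5: (89 - 52.5) - 3Q = 9 + 0.5Q, so Q_t = 7.8571. Buyers pay P_b = 65.4286; sellers receive P_s = P_b - 52.5 = 12.9286.
CS = (1/2)(Q_t)(89 - P_b) = (1/2)(7.8571)(23.5714) = 92.602.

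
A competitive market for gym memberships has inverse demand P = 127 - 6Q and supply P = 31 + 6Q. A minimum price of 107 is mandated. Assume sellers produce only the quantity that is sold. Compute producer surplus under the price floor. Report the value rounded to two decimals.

220.00

Free-market equilibrium: 127 - 6Q = 31 + 6Q gives Q* = 8, P* = 79.
At the floor price 107, quantity demanded is (127 - 107)/6 = 3.3333; demand is the short side, so Q = 3.3333 trades at P = 107.
The supply price at Q = 3.3333 is 51. PS is the trapezoid between 107 and supply over [0, 3.3333]: (1/2)[(107 - 31) + (107 - 51)](3.3333) = 220.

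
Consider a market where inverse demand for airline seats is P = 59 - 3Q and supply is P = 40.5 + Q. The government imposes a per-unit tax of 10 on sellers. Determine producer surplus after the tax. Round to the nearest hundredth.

2.26

Without the tax, 59 - 3Q = 40.5 + Q so Q* = 4.625 and P* = 45.125.
With the tax, sellers need 10 more per unit: 59 - 3Q = 40.5 + Q + 10, so Q_t = 2.125. Buyers pay P_b = 52.625; sellers receive P_s = P_b - 10 = 42.625.
PS = (1/2)(Q_t)(P_s - 40.5) = (1/2)(2.125)(2.125) = 2.2578.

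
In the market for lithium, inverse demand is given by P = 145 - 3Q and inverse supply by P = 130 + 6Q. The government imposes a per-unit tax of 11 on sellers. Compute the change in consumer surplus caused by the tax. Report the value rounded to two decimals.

Pre-tax equilibrium: 145 - 3Q = 130 + 6Q gives Q* = 1.6667, P* = 140.
A tax on sellers shifts supply up by 11: 145 - 3Q = 130 + 6Q + 11, so Q_t = 0.4444. Buyers pay P_b = 143.6667; sellers receive P_s = P_b - 11 = 132.6667.
Consumers lose the trapezoid between P* and P_b out to Q_t plus the triangle from Q_t to Q*: change in CS = 0.2963 - 4.1667 = -3.8704.

-3.87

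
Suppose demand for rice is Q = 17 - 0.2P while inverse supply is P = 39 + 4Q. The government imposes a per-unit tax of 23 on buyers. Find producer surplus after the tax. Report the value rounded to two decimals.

13.06

Rewriting demand in inverse form: P = 85 - 5Q.
Without the tax, 85 - 5Q = 39 + 4Q so Q* = 5.1111 and P* = 59.4444.
A tax on buyers shifts demand down by 23: (85 - 23) - 5Q = 39 + 4Q, so Q_t = 2.5556. Buyers pay P_b = 72.2222; sellers receive P_s = P_b - 23 = 49.2222.
Producer surplus is the triangle above supply below P_s: (1/2)(2.5556)(49.2222 - 39) = 13.0617.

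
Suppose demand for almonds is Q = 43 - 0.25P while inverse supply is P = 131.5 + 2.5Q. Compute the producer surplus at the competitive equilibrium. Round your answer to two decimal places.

Rewriting demand in inverse form: P = 172 - 4Q.
Set 172 - 4Q = 131.5 + 2.5Q, which gives 40.5 = 6.5Q, so Q* = 6.2308 and P* = 172 - 4(6.2308) = 147.0769.
The supply curve's price intercept is 131.5, so PS = (1/2)(Q*)(P* - 131.5) = (1/2)(6.2308)(15.5769) = 48.5281.

48.53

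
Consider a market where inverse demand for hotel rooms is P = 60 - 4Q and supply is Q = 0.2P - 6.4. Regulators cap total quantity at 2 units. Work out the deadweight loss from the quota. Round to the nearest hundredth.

Rewriting supply in inverse form: P = 32 + 5Q.
Unrestricted equilibrium: Q* = (60 - 32)/(4 + 5) = 3.1111.
At Q = 2 the demand price is 60 - 4(2) = 52 and the supply price is 32 + 5(2) = 42.
Deadweight loss is the triangle between the curves from 2 to 3.1111: (1/2)(52 - 42)(3.1111 - 2) = 5.5556.

5.56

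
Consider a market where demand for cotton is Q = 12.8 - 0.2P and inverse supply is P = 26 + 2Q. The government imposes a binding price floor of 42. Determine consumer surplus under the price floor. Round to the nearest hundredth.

48.40

Rewriting demand in inverse form: P = 64 - 5Q.
Without the control, 64 - 5Q = 26 + 2Q so Q* = 5.4286 and P* = 36.8571.
At the floor price 42, quantity demanded is (64 - 42)/5 = 4.4; demand is the short side, so Q = 4.4 trades at P = 42.
CS is the triangle under demand above 42: (1/2)(4.4)(64 - 42) = 48.4.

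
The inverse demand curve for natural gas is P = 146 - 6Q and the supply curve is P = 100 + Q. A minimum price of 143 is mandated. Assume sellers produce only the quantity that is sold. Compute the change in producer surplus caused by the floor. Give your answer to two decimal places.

Free-market equilibrium: 146 - 6Q = 100 + Q gives Q* = 6.5714, P* = 106.5714.
At P = 143, buyers demand (146 - 143)/6 = 0.5 while sellers would supply more, so the quantity traded is 0.5 at price 143.
PS goes from (1/2)(6.5714)(6.5714) = 21.5918 to 21.375 (computed as (143 - 100)(0.5) - (1/2)(1)(0.5)^2), a change of -0.2168.

-0.22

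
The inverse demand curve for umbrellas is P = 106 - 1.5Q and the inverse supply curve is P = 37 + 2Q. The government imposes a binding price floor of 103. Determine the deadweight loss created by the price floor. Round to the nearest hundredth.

549.14

Without the control, 106 - 1.5Q = 37 + 2Q so Q* = 19.7143 and P* = 76.4286.
At P = 103, buyers demand (106 - 103)/1.5 = 2 while sellers would supply more, so the quantity traded is 2 at price 103.
The lost-trades triangle has base Q* - 2 = 17.7143 and height equal to the gap between the curves at Q = 2, which is 103 - 41 = 62. DWL = (1/2)(17.7143)(62) = 549.1429.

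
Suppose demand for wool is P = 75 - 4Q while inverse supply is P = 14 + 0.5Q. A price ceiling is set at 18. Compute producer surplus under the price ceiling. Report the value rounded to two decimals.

16.00

Without the control, 75 - 4Q = 14 + 0.5Q so Q* = 13.5556 and P* = 20.7778.
At P = 18, sellers supply (18 - 14)/0.5 = 8 while buyers want more, so the quantity traded is 8 at price 18.
PS is the triangle above supply below 18: (1/2)(8)(18 - 14) = 16.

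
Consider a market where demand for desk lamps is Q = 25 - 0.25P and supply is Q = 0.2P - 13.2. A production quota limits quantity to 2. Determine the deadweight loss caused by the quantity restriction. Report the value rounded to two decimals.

14.22

Rewriting demand in inverse form: P = 100 - 4Q.
Rewriting supply in inverse form: P = 66 + 5Q.
Unrestricted equilibrium: Q* = (100 - 66)/(4 + 5) = 3.7778.
At Q = 2 the demand price is 100 - 4(2) = 92 and the supply price is 66 + 5(2) = 76.
DWL = (1/2)(gap between curves at 2) x (Q* - 2) = (1/2)(16)(1.7778) = 14.2222.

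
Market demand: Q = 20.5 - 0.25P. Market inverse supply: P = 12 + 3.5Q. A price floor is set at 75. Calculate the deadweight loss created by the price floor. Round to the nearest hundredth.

215.65

Rewriting demand in inverse form: P = 82 - 4Q.
Without the control, 82 - 4Q = 12 + 3.5Q so Q* = 9.3333 and P* = 44.6667.
At P = 75, buyers demand (82 - 75)/4 = 1.75 while sellers would supply more, so the quantity traded is 1.75 at price 75.
The lost-trades triangle has base Q* - 1.75 = 7.5833 and height equal to the gap between the curves at Q = 1.75, which is 75 - 18.125 = 56.875. DWL = (1/2)(7.5833)(56.875) = 215.651.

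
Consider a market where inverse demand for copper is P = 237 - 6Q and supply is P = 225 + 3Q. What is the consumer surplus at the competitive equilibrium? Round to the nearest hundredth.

5.33

Equilibrium: 237 - 6Q = 225 + 3Q, so Q* = 1.3333 and P* = 229.
CS is the area between the demand curve and P* from 0 to Q*: (1/2)(1.3333)(8) = 5.3333.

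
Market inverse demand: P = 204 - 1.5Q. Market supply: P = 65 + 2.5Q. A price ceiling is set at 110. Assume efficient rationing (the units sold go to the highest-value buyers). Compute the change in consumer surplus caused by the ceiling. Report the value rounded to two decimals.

Free-market equilibrium: 204 - 1.5Q = 65 + 2.5Q gives Q* = 34.75, P* = 151.875.
At the ceiling price 110, quantity supplied is (110 - 65)/2.5 = 18; supply is the short side, so Q = 18 trades at P = 110.
CS goes from (1/2)(34.75)(52.125) = 905.6719 to 1449 (computed as (204 - 110)(18) - (1/2)(1.5)(18)^2), a change of 543.3281.

543.33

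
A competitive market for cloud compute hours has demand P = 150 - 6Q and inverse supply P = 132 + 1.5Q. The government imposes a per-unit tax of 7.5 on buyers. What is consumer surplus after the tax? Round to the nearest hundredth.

Pre-tax equilibrium: 150 - 6Q = 132 + 1.5Q gives Q* = 2.4, P* = 135.6.
A tax on buyers shifts demand down by 7.5: (150 - 7.5) - 6Q = 132 + 1.5Q, so Q_t = 1.4. Buyers pay P_b = 141.6; sellers receive P_s = P_b - 7.5 = 134.1.
Consumer surplus is the triangle under demand above P_b: (1/2)(1.4)(150 - 141.6) = 5.88.

5.88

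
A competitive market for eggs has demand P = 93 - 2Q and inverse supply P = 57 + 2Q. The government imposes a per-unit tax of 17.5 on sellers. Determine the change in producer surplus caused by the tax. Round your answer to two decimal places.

-59.61

Without the tax, 93 - 2Q = 57 + 2Q so Q* = 9 and P* = 75.
A tax on sellers shifts supply up by 17.5: 93 - 2Q = 57 + 2Q + 17.5, so Q_t = 4.625. Buyers pay P_b = 83.75; sellers receive P_s = P_b - 17.5 = 66.25.
PS falls from (1/2)(9)(18) = 81 to (1/2)(4.625)(9.25) = 21.3906, a change of -59.6094.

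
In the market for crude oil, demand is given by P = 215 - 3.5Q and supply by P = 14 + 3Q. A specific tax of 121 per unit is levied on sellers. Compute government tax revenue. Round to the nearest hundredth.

1489.23

Without the tax, 215 - 3.5Q = 14 + 3Q so Q* = 30.9231 and P* = 106.7692.
A tax on sellers shifts supply up by 121: 215 - 3.5Q = 14 + 3Q + 121, so Q_t = 12.3077. Buyers pay P_b = 171.9231; sellers receive P_s = P_b - 121 = 50.9231.
Tax revenue = t x Q_t = 121 x 12.3077 = 1489.2308.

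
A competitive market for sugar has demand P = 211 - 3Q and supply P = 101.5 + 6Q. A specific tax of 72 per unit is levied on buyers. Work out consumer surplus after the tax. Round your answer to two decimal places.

26.04

Without the tax, 211 - 3Q = 101.5 + 6Q so Q* = 12.1667 and P* = 174.5.
A tax on buyers shifts demand down by 72: (211 - 72) - 3Q = 101.5 + 6Q, so Q_t = 4.1667. Buyers pay P_b = 198.5; sellers receive P_s = P_b - 72 = 126.5.
CS = (1/2)(Q_t)(211 - P_b) = (1/2)(4.1667)(12.5) = 26.0417.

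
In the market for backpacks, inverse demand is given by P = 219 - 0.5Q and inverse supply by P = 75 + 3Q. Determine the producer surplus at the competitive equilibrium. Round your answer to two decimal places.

2539.10

Set 219 - 0.5Q = 75 + 3Q, which gives 144 = 3.5Q, so Q* = 41.1429 and P* = 219 - 0.5(41.1429) = 198.4286.
The supply curve's price intercept is 75, so PS = (1/2)(Q*)(P* - 75) = (1/2)(41.1429)(123.4286) = 2539.102.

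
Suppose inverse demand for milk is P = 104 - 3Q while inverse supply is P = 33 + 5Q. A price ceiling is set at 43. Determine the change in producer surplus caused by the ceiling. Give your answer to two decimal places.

-186.91

Without the control, 104 - 3Q = 33 + 5Q so Q* = 8.875 and P* = 77.375.
At the ceiling price 43, quantity supplied is (43 - 33)/5 = 2; supply is the short side, so Q = 2 trades at P = 43.
PS goes from (1/2)(8.875)(44.375) = 196.9141 to 10 (computed as (43 - 33)(2) - (1/2)(5)(2)^2), a change of -186.9141.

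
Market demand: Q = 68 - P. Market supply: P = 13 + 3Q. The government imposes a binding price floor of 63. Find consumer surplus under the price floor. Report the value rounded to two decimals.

12.50

Rewriting demand in inverse form: P = 68 - Q.
Without the control, 68 - Q = 13 + 3Q so Q* = 13.75 and P* = 54.25.
At P = 63, buyers demand (68 - 63)/1 = 5 while sellers would supply more, so the quantity traded is 5 at price 63.
CS is the triangle under demand above 63: (1/2)(5)(68 - 63) = 12.5.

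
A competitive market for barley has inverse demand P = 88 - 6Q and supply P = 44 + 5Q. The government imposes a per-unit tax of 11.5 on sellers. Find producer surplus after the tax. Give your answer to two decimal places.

21.82

Without the tax, 88 - 6Q = 44 + 5Q so Q* = 4 and P* = 64.
With the tax, sellers need 11.5 more per unit: 88 - 6Q = 44 + 5Q + 11.5, so Q_t = 2.9545. Buyers pay P_b = 70.2727; sellers receive P_s = P_b - 11.5 = 58.7727.
PS = (1/2)(Q_t)(P_s - 44) = (1/2)(2.9545)(14.7727) = 21.8233.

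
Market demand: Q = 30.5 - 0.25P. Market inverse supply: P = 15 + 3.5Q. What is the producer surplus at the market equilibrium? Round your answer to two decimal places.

Rewriting demand in inverse form: P = 122 - 4Q.
Equilibrium: 122 - 4Q = 15 + 3.5Q, so Q* = 14.2667 and P* = 64.9333.
Producer surplus is the triangle above supply below P*: (1/2)(14.2667)(64.9333 - 15) = (1/2)(14.2667)(49.9333) = 356.1911.

356.19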